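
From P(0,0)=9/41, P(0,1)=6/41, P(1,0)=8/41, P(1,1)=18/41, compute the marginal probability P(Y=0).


P(Y=0) = P(0,0)+P(1,0) = 9/41 + 8/41 = 17/41

17/41


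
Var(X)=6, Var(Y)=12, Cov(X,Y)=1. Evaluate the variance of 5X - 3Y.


Var(5X - 3Y) = 5^2*Var(X) + (-3)^2*Var(Y) + 2*5*(-3)*Cov(X,Y)
= 25*6 + 9*12 - 30*1
= 150 + 108 - 30 = 228

228


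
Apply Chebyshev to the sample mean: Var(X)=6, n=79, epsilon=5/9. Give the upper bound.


Var(Xbar) = Var(X)/n = 6/79
Chebyshev: P(|Xbar-mu| >= 5/9) <= Var(Xbar)/(5/9)^2 = (6/79)/(25/81) = 486/1975

486/1975


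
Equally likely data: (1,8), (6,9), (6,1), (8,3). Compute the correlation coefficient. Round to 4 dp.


Cov(X,Y) = -4.5625, Var(X) = 6.6875, Var(Y) = 11.1875
rho = Cov/(sqrt(VarX)*sqrt(VarY)) = -0.5275

-0.5275


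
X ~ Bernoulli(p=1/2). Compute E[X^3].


For Bernoulli: X in {0,1}
E[X^3] = 0^3*(1-1/2) + 1^3*1/2 = 1/2

1/2


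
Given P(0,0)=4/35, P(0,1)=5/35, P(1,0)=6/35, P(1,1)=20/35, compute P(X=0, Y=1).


Read from table: P(X=0, Y=1) = 5/35 = 1/7

1/7


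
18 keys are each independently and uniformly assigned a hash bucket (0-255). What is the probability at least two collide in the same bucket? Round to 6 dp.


P(all different) = prod((256-i)/256 for i=0..17) = 0.542396
P(at least one match) = 1 - 0.542396 = 0.457604

0.457604


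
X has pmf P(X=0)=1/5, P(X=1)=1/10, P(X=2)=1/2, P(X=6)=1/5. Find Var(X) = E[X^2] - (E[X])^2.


E[X] = 23/10, E[X^2] = 93/10
Var(X) = E[X^2] - (E[X])^2 = 93/10 - (23/10)^2 = 401/100

401/100


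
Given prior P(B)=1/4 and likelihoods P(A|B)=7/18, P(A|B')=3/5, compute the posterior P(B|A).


P(A) = P(A|B)P(B) + P(A|B')P(B') = 7/18*1/4 + 3/5*3/4 = 197/360
P(B|A) = P(A|B)P(B)/P(A) = (7/72)/(197/360) = 35/197

35/197


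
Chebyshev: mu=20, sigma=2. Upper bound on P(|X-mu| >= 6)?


k = 6/2 = 3
Chebyshev: P(|X-mu| >= k*sigma) <= 1/k^2 = 1/3^2 = 1/9

1/9


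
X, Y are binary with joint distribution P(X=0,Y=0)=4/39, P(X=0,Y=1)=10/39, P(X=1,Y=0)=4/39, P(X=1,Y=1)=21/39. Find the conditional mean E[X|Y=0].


P(Y=0) = 8/39
E[X|Y=0] = (0*4 + 1*4)/8 = 4/8 = 1/2

1/2


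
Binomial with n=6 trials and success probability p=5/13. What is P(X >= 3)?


P(X>=3) = P(X=3) + P(X=4) + P(X=5) + P(X=6)
= 1280000/4826809 + 600000/4826809 + 150000/4826809 + 15625/4826809
= 2045625/4826809

2045625/4826809


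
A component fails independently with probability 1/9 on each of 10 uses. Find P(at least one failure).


P(at least one) = 1 - P(none)
P(none) = (1 - 1/9)^10 = (8/9)^10 = 1073741824/3486784401
P(at least one) = 1 - 1073741824/3486784401 = 2413042577/3486784401

2413042577/3486784401


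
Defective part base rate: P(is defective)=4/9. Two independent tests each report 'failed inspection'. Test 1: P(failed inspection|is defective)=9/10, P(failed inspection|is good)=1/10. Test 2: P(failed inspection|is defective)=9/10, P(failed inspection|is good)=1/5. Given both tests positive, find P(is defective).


After test 1: P(+) = 9/10*4/9 + 1/10*5/9 = 41/90
P(B|+) = (2/5)/(41/90) = 36/41
After test 2 (use post1 as new prior): P(+) = 9/10*36/41 + 1/5*5/41 = 167/205
P(B|+,+) = (162/205)/(167/205) = 162/167

162/167


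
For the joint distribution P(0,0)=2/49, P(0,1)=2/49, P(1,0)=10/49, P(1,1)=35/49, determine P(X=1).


P(X=1) = P(1,0)+P(1,1) = 10/49 + 35/49 = 45/49

45/49


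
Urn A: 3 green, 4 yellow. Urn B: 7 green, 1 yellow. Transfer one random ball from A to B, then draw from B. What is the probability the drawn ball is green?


P(transfer green) = 3/7; P(transfer yellow) = 4/7
If green transferred: Urn II has 8 green of 9, so P(green|green moved) = 8/9
If yellow transferred: Urn II has 7 green of 9, so P(green|yellow moved) = 7/9
By total probability: P(green) = 3/7*8/9 + 4/7*7/9 = 52/63

52/63


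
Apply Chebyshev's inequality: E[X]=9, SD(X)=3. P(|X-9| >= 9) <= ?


k = 9/3 = 3
Chebyshev: P(|X-mu| >= k*sigma) <= 1/k^2 = 1/3^2 = 1/9

1/9


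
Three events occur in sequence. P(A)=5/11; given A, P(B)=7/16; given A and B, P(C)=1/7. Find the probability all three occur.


P(A∩B∩C) = P(A) * P(B|A) * P(C|A∩B)
= 5/11 * 7/16 * 1/7
= 35/176 * 1/7 = 5/176

5/176


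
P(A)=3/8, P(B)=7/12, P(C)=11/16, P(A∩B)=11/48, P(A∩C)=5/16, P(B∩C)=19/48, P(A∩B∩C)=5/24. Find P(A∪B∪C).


P(A∪B∪C) = P(A)+P(B)+P(C) - P(AB)-P(AC)-P(BC) + P(ABC)
= 3/8+7/12+11/16 - 11/48-5/16-19/48 + 5/24
= 11/12

11/12


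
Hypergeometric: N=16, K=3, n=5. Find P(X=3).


P(X=3) = C(3,3)*C(13,2) / C(16,5)
= 1*78 / 4368
= 78/4368 = 1/56

1/56


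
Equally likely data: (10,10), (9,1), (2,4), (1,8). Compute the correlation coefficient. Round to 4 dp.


Cov(X,Y) = -0.3750, Var(X) = 16.2500, Var(Y) = 12.1875
rho = Cov/(sqrt(VarX)*sqrt(VarY)) = -0.0266

-0.0266


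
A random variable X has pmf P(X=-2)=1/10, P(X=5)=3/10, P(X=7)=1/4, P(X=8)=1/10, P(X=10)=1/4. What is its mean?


E[X] = sum(x * P(x))
= -2*1/10 + 5*3/10 + 7*1/4 + 8*1/10 + 10*1/4
= 127/20

127/20


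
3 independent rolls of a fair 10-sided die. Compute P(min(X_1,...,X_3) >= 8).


P(min >= 8) = P(all X_i >= 8) = (P(X_1 >= 8))^3
= (3/10)^3 = 27/1000

27/1000


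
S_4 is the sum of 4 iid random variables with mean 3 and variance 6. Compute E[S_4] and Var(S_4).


E[S_n] = n*mu = 4*3 = 12
Var(S_n) = n*sigma^2 = 4*6 = 24

E[S_4]=12, Var(S_4)=24


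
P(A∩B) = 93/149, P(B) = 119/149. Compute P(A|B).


P(A|B) = P(A∩B)/P(B) = (93/149)/(119/149) = 93/119

93/119


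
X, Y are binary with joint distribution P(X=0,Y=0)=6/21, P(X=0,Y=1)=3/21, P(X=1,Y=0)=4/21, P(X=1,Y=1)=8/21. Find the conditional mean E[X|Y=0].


P(Y=0) = 10/21
E[X|Y=0] = (0*6 + 1*4)/10 = 4/10 = 2/5

2/5


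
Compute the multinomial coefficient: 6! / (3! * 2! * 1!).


6! = 720
Denominator: 3!=6 * 2!=2 * 1!=1
Coefficient = 720 / 12 = 60

60


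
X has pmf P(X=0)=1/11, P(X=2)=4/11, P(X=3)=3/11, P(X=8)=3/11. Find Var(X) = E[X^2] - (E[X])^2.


E[X] = 41/11, E[X^2] = 235/11
Var(X) = E[X^2] - (E[X])^2 = 235/11 - (41/11)^2 = 904/121

904/121


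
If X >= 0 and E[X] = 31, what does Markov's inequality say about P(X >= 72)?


Markov: P(X >= a) <= E[X]/a
P(X >= 72) <= 31/72

31/72


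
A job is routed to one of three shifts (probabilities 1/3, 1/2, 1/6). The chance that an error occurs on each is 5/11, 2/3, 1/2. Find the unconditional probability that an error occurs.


P(A) = P(A|B1)P(B1) + P(A|B2)P(B2) + P(A|B3)P(B3)
= 5/11*1/3 + 2/3*1/2 + 1/2*1/6
= 5/33 + 1/3 + 1/12 = 25/44

25/44


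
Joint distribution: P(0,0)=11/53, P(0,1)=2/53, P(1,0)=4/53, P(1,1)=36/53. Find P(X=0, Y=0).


Read from table: P(X=0, Y=0) = 11/53

11/53


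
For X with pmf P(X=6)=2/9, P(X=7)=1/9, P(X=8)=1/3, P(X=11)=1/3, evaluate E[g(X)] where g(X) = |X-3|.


E[|X-3|] = sum(g(x)*P(x))
= 3*2/9 + 4*1/9 + 5*1/3 + 8*1/3
= 49/9

49/9


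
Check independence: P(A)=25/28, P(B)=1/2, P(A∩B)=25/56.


P(A)*P(B) = 25/28*1/2 = 25/56
P(A∩B) = 25/56, which equals P(A)P(B), so independent

Yes, A and B are independent


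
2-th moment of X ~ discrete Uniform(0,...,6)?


E[X^2] = (1/7) * sum(x^2 for x=0..6)
= 91/7 = 13

13


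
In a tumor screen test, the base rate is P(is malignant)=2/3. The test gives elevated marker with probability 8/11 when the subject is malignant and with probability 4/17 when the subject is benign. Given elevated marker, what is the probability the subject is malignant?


P(A) = P(A|B)P(B) + P(A|B')P(B') = 8/11*2/3 + 4/17*1/3 = 316/561
P(B|A) = P(A|B)P(B)/P(A) = (16/33)/(316/561) = 68/79

68/79


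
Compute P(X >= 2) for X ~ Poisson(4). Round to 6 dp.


P(X>=2) = 1 - P(X<=1) = 1 - (e^(-4)*4^0/0! + e^(-4)*4^1/1!)
≈ 1 - (0.0183156389 + 0.0732625556)
= 1 - 0.0915781945 = 0.9084218055
≈ 0.908422

0.908422


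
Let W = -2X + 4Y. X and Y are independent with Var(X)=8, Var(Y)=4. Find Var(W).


Independence => Cov(X,Y)=0
Var(-2X + 4Y) = (-2)^2*Var(X) + 4^2*Var(Y)
= 4*8 + 16*4 = 96

96


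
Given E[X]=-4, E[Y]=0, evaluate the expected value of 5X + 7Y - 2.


E[5X + 7Y - 2] = 5*E[X] + 7*E[Y] - 2
= (5)*(-4) + (7)*(0) + (-2)
= -20 + 0 - 2 = -22

-22


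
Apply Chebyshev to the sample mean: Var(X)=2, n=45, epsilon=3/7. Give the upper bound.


Var(Xbar) = Var(X)/n = 2/45
Chebyshev: P(|Xbar-mu| >= 3/7) <= Var(Xbar)/(3/7)^2 = (2/45)/(9/49) = 98/405

98/405


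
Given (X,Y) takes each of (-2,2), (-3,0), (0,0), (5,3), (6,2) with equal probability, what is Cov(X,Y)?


E[X]=6/5, E[Y]=7/5, E[XY]=23/5
Cov(X,Y) = E[XY] - E[X]E[Y] = 23/5 - 6/5*7/5 = 73/25

73/25


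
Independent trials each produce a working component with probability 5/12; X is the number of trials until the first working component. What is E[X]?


For geometric (trials until first success), E[X] = 1/p = 1/(5/12) = 12/5

12/5


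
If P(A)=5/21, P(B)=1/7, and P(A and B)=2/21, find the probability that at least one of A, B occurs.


P(A∪B) = P(A) + P(B) - P(A∩B)
= 5/21 + 1/7 - 2/21 = 2/7

2/7


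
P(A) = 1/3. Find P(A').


P(A') = 1 - P(A) = 1 - 1/3 = 2/3

2/3


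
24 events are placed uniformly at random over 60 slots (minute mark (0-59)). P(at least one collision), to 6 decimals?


P(all different) = prod((60-i)/60 for i=0..23) = 0.004721
P(at least one match) = 1 - 0.004721 = 0.995279

0.995279


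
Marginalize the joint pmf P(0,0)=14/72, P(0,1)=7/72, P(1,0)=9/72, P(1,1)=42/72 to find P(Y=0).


P(Y=0) = P(0,0)+P(1,0) = 14/72 + 9/72 = 23/72

23/72


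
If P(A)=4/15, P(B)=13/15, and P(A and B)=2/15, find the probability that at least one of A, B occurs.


P(A∪B) = P(A) + P(B) - P(A∩B)
= 4/15 + 13/15 - 2/15 = 1

1


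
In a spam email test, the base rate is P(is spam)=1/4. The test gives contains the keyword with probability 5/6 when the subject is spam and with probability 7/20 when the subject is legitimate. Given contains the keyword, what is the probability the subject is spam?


P(A) = P(A|B)P(B) + P(A|B')P(B') = 5/6*1/4 + 7/20*3/4 = 113/240
P(B|A) = P(A|B)P(B)/P(A) = (5/24)/(113/240) = 50/113

50/113


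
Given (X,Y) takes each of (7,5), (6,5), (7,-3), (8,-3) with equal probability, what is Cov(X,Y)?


E[X]=7, E[Y]=1, E[XY]=5
Cov(X,Y) = E[XY] - E[X]E[Y] = 5 - 7*1 = -2

-2


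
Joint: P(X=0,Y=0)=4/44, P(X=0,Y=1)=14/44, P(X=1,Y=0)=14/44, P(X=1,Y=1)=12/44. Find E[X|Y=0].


P(Y=0) = 18/44
E[X|Y=0] = (0*4 + 1*14)/18 = 14/18 = 7/9

7/9


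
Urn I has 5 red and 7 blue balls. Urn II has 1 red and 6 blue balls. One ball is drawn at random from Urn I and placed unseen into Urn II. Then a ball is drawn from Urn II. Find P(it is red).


P(transfer red) = 5/12; P(transfer blue) = 7/12
If red transferred: Urn II has 2 red of 8, so P(red|red moved) = 1/4
If blue transferred: Urn II has 1 red of 8, so P(red|blue moved) = 1/8
By total probability: P(red) = 5/12*1/4 + 7/12*1/8 = 17/96

17/96


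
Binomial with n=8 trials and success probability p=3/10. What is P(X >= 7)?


P(X>=7) = P(X=7) + P(X=8)
= 15309/12500000 + 6561/100000000
= 129033/100000000

129033/100000000


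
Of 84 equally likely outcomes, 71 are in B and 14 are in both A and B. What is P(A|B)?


P(A|B) = P(A∩B)/P(B) = (14/84)/(71/84) = 14/71

14/71


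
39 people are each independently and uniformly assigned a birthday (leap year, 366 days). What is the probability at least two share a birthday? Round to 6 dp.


P(all different) = prod((366-i)/366 for i=0..38) = 0.122510
P(at least one match) = 1 - 0.122510 = 0.877490

0.877490


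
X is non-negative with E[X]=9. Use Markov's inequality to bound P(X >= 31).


Markov: P(X >= a) <= E[X]/a
P(X >= 31) <= 9/31

9/31


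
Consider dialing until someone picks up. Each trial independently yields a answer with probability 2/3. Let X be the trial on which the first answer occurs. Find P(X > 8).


P(X > 8) = P(first 8 trials all fail) = (1-p)^8 = (1/3)^8 = 1/6561

1/6561


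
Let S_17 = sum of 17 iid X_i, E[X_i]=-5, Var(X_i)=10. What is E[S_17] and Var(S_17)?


E[S_n] = n*mu = 17*-5 = -85
Var(S_n) = n*sigma^2 = 17*10 = 170

E[S_17]=-85, Var(S_17)=170


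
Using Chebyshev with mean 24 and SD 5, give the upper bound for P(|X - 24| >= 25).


k = 25/5 = 5
Chebyshev: P(|X-mu| >= k*sigma) <= 1/k^2 = 1/5^2 = 1/25

1/25


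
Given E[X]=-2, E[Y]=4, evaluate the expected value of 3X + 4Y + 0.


E[3X + 4Y + 0] = 3*E[X] + 4*E[Y] + 0
= (3)*(-2) + (4)*(4) + (0)
= -6 + 16 + 0 = 10

10


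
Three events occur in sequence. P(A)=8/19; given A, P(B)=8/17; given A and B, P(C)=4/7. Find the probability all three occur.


P(A∩B∩C) = P(A) * P(B|A) * P(C|A∩B)
= 8/19 * 8/17 * 4/7
= 64/323 * 4/7 = 256/2261

256/2261


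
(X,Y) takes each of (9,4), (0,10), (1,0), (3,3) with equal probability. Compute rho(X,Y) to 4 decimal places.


Cov(X,Y) = -2.5625, Var(X) = 12.1875, Var(Y) = 13.1875
rho = Cov/(sqrt(VarX)*sqrt(VarY)) = -0.2021

-0.2021


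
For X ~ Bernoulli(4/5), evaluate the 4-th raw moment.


For Bernoulli: X in {0,1}
E[X^4] = 0^4*(1-4/5) + 1^4*4/5 = 4/5

4/5


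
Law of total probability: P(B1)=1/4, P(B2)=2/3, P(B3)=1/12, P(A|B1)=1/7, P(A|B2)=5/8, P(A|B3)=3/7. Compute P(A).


P(A) = P(A|B1)P(B1) + P(A|B2)P(B2) + P(A|B3)P(B3)
= 1/7*1/4 + 5/8*2/3 + 3/7*1/12
= 1/28 + 5/12 + 1/28 = 41/84

41/84


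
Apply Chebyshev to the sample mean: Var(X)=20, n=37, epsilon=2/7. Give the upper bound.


Var(Xbar) = Var(X)/n = 20/37
Chebyshev: P(|Xbar-mu| >= 2/7) <= Var(Xbar)/(2/7)^2 = (20/37)/(4/49) = 245/37
Bound exceeds 1, so trivial bound: 1

1


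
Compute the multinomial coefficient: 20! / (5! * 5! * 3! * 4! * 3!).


20! = 2432902008176640000
Denominator: 5!=120 * 5!=120 * 3!=6 * 4!=24 * 3!=6
Coefficient = 2432902008176640000 / 12441600 = 195545750400

195545750400


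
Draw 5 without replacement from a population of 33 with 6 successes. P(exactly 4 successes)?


P(X=4) = C(6,4)*C(27,1) / C(33,5)
= 15*27 / 237336
= 405/237336 = 135/79112

135/79112


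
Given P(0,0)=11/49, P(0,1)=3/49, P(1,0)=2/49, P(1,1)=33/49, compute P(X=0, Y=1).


Read from table: P(X=0, Y=1) = 3/49

3/49


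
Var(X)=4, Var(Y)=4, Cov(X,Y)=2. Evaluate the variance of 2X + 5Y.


Var(2X + 5Y) = 2^2*Var(X) + 5^2*Var(Y) + 2*2*5*Cov(X,Y)
= 4*4 + 25*4 + 20*2
= 16 + 100 + 40 = 156

156


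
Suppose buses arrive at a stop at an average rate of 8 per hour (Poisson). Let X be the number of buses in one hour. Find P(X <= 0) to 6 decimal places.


P(X<=0) = e^(-8)*8^0/0!
≈ 0.0003354626
≈ 0.000335

0.000335


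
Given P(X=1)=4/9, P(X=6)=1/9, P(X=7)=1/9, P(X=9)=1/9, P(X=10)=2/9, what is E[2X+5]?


E[2X+5] = sum(g(x)*P(x))
= 7*4/9 + 17*1/9 + 19*1/9 + 23*1/9 + 25*2/9
= 137/9

137/9


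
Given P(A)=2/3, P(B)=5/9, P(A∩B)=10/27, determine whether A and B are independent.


P(A)*P(B) = 2/3*5/9 = 10/27
P(A∩B) = 10/27, which equals P(A)P(B), so independent

Yes, A and B are independent


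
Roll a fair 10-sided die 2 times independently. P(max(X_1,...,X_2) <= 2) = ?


P(max <= 2) = P(all X_i <= 2) = (P(X_1 <= 2))^2
= (2/10)^2 = (1/5)^2 = 1/25

1/25


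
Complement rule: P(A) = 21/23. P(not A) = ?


P(A') = 1 - P(A) = 1 - 21/23 = 2/23

2/23


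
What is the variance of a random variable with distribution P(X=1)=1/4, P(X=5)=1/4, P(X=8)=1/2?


E[X] = 11/2, E[X^2] = 77/2
Var(X) = E[X^2] - (E[X])^2 = 77/2 - (11/2)^2 = 33/4

33/4


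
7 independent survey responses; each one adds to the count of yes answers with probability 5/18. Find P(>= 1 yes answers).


P(at least one) = 1 - P(none)
P(none) = (1 - 5/18)^7 = (13/18)^7 = 62748517/612220032
P(at least one) = 1 - 62748517/612220032 = 549471515/612220032

549471515/612220032


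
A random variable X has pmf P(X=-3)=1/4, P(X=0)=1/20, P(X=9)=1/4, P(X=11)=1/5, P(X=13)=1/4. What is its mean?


E[X] = sum(x * P(x))
= -3*1/4 + 0*1/20 + 9*1/4 + 11*1/5 + 13*1/4
= 139/20

139/20


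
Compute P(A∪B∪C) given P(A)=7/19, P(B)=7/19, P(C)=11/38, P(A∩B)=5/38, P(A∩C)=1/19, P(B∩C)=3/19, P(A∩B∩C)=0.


P(A∪B∪C) = P(A)+P(B)+P(C) - P(AB)-P(AC)-P(BC) + P(ABC)
= 7/19+7/19+11/38 - 5/38-1/19-3/19 + 0
= 13/19

13/19


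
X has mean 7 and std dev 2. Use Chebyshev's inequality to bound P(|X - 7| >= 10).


k = 10/2 = 5
Chebyshev: P(|X-mu| >= k*sigma) <= 1/k^2 = 1/5^2 = 1/25

1/25


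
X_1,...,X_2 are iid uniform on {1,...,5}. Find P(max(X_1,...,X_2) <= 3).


P(max <= 3) = P(all X_i <= 3) = (P(X_1 <= 3))^2
= (3/5)^2 = 9/25

9/25


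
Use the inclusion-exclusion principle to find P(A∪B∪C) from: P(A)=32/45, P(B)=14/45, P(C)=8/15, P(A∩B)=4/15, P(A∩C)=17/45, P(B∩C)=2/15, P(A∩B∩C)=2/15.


P(A∪B∪C) = P(A)+P(B)+P(C) - P(AB)-P(AC)-P(BC) + P(ABC)
= 32/45+14/45+8/15 - 4/15-17/45-2/15 + 2/15
= 41/45

41/45


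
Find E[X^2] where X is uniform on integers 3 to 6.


E[X^2] = (1/4) * sum(x^2 for x=3..6)
= 86/4 = 43/2

43/2


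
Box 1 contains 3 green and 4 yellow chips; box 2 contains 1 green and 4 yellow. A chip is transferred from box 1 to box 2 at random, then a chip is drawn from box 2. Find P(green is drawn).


P(transfer green) = 3/7; P(transfer yellow) = 4/7
If green transferred: Urn II has 2 green of 6, so P(green|green moved) = 1/3
If yellow transferred: Urn II has 1 green of 6, so P(green|yellow moved) = 1/6
By total probability: P(green) = 3/7*1/3 + 4/7*1/6 = 5/21

5/21


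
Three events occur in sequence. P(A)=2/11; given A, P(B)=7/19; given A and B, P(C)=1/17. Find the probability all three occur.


P(A∩B∩C) = P(A) * P(B|A) * P(C|A∩B)
= 2/11 * 7/19 * 1/17
= 14/209 * 1/17 = 14/3553

14/3553


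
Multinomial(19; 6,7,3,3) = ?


19! = 121645100408832000
Denominator: 6!=720 * 7!=5040 * 3!=6 * 3!=6
Coefficient = 121645100408832000 / 130636800 = 931170240

931170240


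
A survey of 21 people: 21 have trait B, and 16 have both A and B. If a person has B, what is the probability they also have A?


P(A|B) = P(A∩B)/P(B) = (16/21)/(21/21) = 16/21

16/21


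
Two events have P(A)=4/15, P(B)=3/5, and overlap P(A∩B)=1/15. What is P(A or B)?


P(A∪B) = P(A) + P(B) - P(A∩B)
= 4/15 + 3/5 - 1/15 = 4/5

4/5


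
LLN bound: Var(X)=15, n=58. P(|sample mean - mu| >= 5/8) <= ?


Var(Xbar) = Var(X)/n = 15/58
Chebyshev: P(|Xbar-mu| >= 5/8) <= Var(Xbar)/(5/8)^2 = (15/58)/(25/64) = 96/145

96/145


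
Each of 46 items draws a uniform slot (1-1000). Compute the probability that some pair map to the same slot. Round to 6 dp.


P(all different) = prod((1000-i)/1000 for i=0..45) = 0.349565
P(at least one match) = 1 - 0.349565 = 0.650435

0.650435


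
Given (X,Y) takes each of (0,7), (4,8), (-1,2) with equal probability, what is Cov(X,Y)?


E[X]=1, E[Y]=17/3, E[XY]=10
Cov(X,Y) = E[XY] - E[X]E[Y] = 10 - 1*17/3 = 13/3

13/3


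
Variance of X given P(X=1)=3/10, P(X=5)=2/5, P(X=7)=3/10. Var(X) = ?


E[X] = 22/5, E[X^2] = 25
Var(X) = E[X^2] - (E[X])^2 = 25 - (22/5)^2 = 141/25

141/25


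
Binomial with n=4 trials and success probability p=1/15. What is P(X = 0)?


P(X=0) = C(4,0) * p^0 * (1-p)^4
= 1 * 1 * 38416/50625
= 38416/50625

38416/50625


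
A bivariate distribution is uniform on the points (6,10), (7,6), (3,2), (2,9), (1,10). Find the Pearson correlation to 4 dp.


Cov(X,Y) = -0.9200, Var(X) = 5.3600, Var(Y) = 9.4400
rho = Cov/(sqrt(VarX)*sqrt(VarY)) = -0.1293

-0.1293


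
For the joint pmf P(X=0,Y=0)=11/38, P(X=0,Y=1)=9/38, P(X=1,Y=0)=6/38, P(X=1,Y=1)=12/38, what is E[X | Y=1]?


P(Y=1) = 21/38
E[X|Y=1] = (0*9 + 1*12)/21 = 12/21 = 4/7

4/7


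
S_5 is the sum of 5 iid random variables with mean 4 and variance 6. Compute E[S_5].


E[S_n] = n*E[X_1] = 5*4 = 20

20


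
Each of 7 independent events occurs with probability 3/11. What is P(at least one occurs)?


P(at least one) = 1 - P(none)
P(none) = (1 - 3/11)^7 = (8/11)^7 = 2097152/19487171
P(at least one) = 1 - 2097152/19487171 = 17390019/19487171

17390019/19487171


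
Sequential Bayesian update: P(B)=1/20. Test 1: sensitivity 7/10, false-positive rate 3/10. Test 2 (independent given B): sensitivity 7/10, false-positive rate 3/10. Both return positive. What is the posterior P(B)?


After test 1: P(+) = 7/10*1/20 + 3/10*19/20 = 8/25
P(B|+) = (7/200)/(8/25) = 7/64
After test 2 (use post1 as new prior): P(+) = 7/10*7/64 + 3/10*57/64 = 11/32
P(B|+,+) = (49/640)/(11/32) = 49/220

49/220


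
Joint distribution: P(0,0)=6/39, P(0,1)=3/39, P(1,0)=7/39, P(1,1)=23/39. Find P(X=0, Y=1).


Read from table: P(X=0, Y=1) = 3/39 = 1/13

1/13


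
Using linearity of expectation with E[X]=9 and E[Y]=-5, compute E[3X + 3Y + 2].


E[3X + 3Y + 2] = 3*E[X] + 3*E[Y] + 2
= (3)*(9) + (3)*(-5) + (2)
= 27 - 15 + 2 = 14

14


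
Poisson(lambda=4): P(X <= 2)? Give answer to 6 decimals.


P(X<=2) = e^(-4)*4^0/0! + e^(-4)*4^1/1! + e^(-4)*4^2/2!
≈ 0.0183156389 + 0.0732625556 + 0.1465251111
= 0.2381033056
≈ 0.238103

0.238103


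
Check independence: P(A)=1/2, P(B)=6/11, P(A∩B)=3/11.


P(A)*P(B) = 1/2*6/11 = 3/11
P(A∩B) = 3/11, which equals P(A)P(B), so independent

Yes, A and B are independent


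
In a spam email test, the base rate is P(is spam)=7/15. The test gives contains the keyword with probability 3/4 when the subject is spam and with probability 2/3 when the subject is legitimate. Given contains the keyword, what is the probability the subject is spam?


P(A) = P(A|B)P(B) + P(A|B')P(B') = 3/4*7/15 + 2/3*8/15 = 127/180
P(B|A) = P(A|B)P(B)/P(A) = (7/20)/(127/180) = 63/127

63/127


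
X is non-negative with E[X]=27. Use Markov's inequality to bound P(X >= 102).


Markov: P(X >= a) <= E[X]/a
P(X >= 102) <= 27/102 = 9/34

9/34


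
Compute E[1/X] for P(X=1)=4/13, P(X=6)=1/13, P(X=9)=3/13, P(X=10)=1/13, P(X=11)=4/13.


E[1/X] = sum(g(x)*P(x))
= 1*4/13 + 1/6*1/13 + 1/9*3/13 + 1/10*1/13 + 1/11*4/13
= 21/55

21/55


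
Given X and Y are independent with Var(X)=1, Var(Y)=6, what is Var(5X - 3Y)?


Independence => Cov(X,Y)=0
Var(5X - 3Y) = 5^2*Var(X) + (-3)^2*Var(Y)
= 25*1 + 9*6 = 79

79


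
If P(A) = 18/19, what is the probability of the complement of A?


P(A') = 1 - P(A) = 1 - 18/19 = 1/19

1/19


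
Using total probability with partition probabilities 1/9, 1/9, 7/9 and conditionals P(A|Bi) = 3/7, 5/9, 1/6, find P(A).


P(A) = P(A|B1)P(B1) + P(A|B2)P(B2) + P(A|B3)P(B3)
= 3/7*1/9 + 5/9*1/9 + 1/6*7/9
= 1/21 + 5/81 + 7/54 = 271/1134

271/1134


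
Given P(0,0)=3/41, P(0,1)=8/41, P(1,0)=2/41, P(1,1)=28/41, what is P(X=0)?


P(X=0) = P(0,0)+P(0,1) = 3/41 + 8/41 = 11/41

11/41


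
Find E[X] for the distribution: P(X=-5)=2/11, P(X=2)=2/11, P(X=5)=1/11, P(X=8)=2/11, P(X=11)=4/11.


E[X] = sum(x * P(x))
= -5*2/11 + 2*2/11 + 5*1/11 + 8*2/11 + 11*4/11
= 59/11

59/11


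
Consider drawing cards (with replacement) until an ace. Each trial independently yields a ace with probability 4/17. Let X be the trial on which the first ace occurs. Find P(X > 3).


P(X > 3) = P(first 3 trials all fail) = (1-p)^3 = (13/17)^3 = 2197/4913

2197/4913


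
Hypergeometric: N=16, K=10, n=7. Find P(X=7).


P(X=7) = C(10,7)*C(6,0) / C(16,7)
= 120*1 / 11440
= 120/11440 = 3/286

3/286


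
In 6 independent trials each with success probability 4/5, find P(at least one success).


P(at least one) = 1 - P(none)
P(none) = (1 - 4/5)^6 = (1/5)^6 = 1/15625
P(at least one) = 1 - 1/15625 = 15624/15625

15624/15625


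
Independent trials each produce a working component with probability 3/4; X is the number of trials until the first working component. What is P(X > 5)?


P(X > 5) = P(first 5 trials all fail) = (1-p)^5 = (1/4)^5 = 1/1024

1/1024


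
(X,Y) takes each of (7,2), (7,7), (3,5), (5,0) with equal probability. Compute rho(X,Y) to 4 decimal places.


Cov(X,Y) = 0.2500, Var(X) = 2.7500, Var(Y) = 7.2500
rho = Cov/(sqrt(VarX)*sqrt(VarY)) = 0.0560

0.0560


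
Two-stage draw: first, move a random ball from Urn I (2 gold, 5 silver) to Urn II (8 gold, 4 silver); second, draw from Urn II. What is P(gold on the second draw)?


P(transfer gold) = 2/7; P(transfer silver) = 5/7
If gold transferred: Urn II has 9 gold of 13, so P(gold|gold moved) = 9/13
If silver transferred: Urn II has 8 gold of 13, so P(gold|silver moved) = 8/13
By total probability: P(gold) = 2/7*9/13 + 5/7*8/13 = 58/91

58/91


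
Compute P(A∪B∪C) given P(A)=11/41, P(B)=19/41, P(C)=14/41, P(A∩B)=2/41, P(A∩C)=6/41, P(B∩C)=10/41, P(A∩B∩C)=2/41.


P(A∪B∪C) = P(A)+P(B)+P(C) - P(AB)-P(AC)-P(BC) + P(ABC)
= 11/41+19/41+14/41 - 2/41-6/41-10/41 + 2/41
= 28/41

28/41


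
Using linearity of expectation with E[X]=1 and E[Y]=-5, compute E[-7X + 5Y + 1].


E[-7X + 5Y + 1] = -7*E[X] + 5*E[Y] + 1
= (-7)*(1) + (5)*(-5) + (1)
= -7 - 25 + 1 = -31

-31


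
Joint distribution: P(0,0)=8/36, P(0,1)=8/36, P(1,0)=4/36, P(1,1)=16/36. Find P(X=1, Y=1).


Read from table: P(X=1, Y=1) = 16/36 = 4/9

4/9


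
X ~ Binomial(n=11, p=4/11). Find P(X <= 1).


P(X<=1) = P(X=0) + P(X=1)
= 1977326743/285311670611 + 1129900996/25937424601
= 14406237699/285311670611

14406237699/285311670611


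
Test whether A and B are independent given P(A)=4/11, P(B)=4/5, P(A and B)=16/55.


P(A)*P(B) = 4/11*4/5 = 16/55
P(A∩B) = 16/55, which equals P(A)P(B), so independent

Yes, A and B are independent


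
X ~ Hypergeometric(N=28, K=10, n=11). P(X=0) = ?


P(X=0) = C(10,0)*C(18,11) / C(28,11)
= 1*31824 / 21474180
= 31824/21474180 = 68/45885

68/45885


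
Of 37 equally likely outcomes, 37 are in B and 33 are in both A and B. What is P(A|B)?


P(A|B) = P(A∩B)/P(B) = (33/37)/(37/37) = 33/37

33/37


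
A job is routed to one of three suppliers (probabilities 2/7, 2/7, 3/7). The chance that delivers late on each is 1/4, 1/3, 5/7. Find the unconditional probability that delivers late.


P(A) = P(A|B1)P(B1) + P(A|B2)P(B2) + P(A|B3)P(B3)
= 1/4*2/7 + 1/3*2/7 + 5/7*3/7
= 1/14 + 2/21 + 15/49 = 139/294

139/294


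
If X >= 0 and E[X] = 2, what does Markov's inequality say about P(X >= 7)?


Markov: P(X >= a) <= E[X]/a
P(X >= 7) <= 2/7

2/7


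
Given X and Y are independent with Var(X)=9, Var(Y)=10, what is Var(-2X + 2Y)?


Independence => Cov(X,Y)=0
Var(-2X + 2Y) = (-2)^2*Var(X) + 2^2*Var(Y)
= 4*9 + 4*10 = 76

76


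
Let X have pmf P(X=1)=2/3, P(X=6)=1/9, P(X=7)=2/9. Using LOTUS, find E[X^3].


E[X^3] = sum(g(x)*P(x))
= 1*2/3 + 216*1/9 + 343*2/9
= 908/9

908/9


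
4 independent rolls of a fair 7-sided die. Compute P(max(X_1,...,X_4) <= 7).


P(max <= 7) = P(all X_i <= 7) = (P(X_1 <= 7))^4
= (7/7)^4 = 1^4 = 1

1


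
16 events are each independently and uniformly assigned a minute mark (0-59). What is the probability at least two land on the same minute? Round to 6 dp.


P(all different) = prod((60-i)/60 for i=0..15) = 0.110957
P(at least one match) = 1 - 0.110957 = 0.889043

0.889043


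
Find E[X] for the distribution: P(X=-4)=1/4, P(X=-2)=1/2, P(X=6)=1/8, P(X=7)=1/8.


E[X] = sum(x * P(x))
= -4*1/4 - 2*1/2 + 6*1/8 + 7*1/8
= -3/8

-3/8


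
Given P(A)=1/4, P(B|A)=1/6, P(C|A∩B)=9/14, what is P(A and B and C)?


P(A∩B∩C) = P(A) * P(B|A) * P(C|A∩B)
= 1/4 * 1/6 * 9/14
= 1/24 * 9/14 = 3/112

3/112


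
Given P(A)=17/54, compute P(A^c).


P(A') = 1 - P(A) = 1 - 17/54 = 37/54

37/54


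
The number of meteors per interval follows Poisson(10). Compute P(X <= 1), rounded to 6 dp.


P(X<=1) = e^(-10)*10^0/0! + e^(-10)*10^1/1!
≈ 0.0000453999 + 0.0004539993
= 0.0004993992
≈ 0.000499

0.000499


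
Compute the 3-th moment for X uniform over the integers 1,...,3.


E[X^3] = (1/3) * sum(x^3 for x=1..3)
= 36/3 = 12

12


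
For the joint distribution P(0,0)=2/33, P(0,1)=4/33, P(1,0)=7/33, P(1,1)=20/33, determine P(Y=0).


P(Y=0) = P(0,0)+P(1,0) = 2/33 + 7/33 = 9/33 = 3/11

3/11


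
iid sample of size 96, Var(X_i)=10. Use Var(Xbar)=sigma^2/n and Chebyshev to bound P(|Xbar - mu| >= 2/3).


Var(Xbar) = Var(X)/n = 10/96
Chebyshev: P(|Xbar-mu| >= 2/3) <= Var(Xbar)/(2/3)^2 = (5/48)/(4/9) = 15/64

15/64


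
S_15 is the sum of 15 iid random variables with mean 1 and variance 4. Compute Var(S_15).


By independence, Var(S_n) = n*Var(X_1) = 15*4 = 60

60


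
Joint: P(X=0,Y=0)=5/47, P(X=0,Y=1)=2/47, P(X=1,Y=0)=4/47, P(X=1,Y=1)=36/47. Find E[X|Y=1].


P(Y=1) = 38/47
E[X|Y=1] = (0*2 + 1*36)/38 = 36/38 = 18/19

18/19


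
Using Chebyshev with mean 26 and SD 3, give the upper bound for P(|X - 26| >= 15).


k = 15/3 = 5
Chebyshev: P(|X-mu| >= k*sigma) <= 1/k^2 = 1/5^2 = 1/25

1/25


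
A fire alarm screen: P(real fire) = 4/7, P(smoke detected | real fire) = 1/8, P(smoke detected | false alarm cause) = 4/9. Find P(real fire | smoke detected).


P(A) = P(A|B)P(B) + P(A|B')P(B') = 1/8*4/7 + 4/9*3/7 = 11/42
P(B|A) = P(A|B)P(B)/P(A) = (1/14)/(11/42) = 3/11

3/11


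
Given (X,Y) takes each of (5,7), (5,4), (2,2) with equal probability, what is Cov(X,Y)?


E[X]=4, E[Y]=13/3, E[XY]=59/3
Cov(X,Y) = E[XY] - E[X]E[Y] = 59/3 - 4*13/3 = 7/3

7/3


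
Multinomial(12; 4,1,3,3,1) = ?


12! = 479001600
Denominator: 4!=24 * 1!=1 * 3!=6 * 3!=6 * 1!=1
Coefficient = 479001600 / 864 = 554400

554400


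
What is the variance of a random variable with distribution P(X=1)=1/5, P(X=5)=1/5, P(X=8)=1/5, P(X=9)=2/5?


E[X] = 32/5, E[X^2] = 252/5
Var(X) = E[X^2] - (E[X])^2 = 252/5 - (32/5)^2 = 236/25

236/25


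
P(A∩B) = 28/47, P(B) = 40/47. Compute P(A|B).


P(A|B) = P(A∩B)/P(B) = (28/47)/(40/47) = 28/40 = 7/10

7/10


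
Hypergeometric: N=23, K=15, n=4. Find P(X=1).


P(X=1) = C(15,1)*C(8,3) / C(23,4)
= 15*56 / 8855
= 840/8855 = 24/253

24/253


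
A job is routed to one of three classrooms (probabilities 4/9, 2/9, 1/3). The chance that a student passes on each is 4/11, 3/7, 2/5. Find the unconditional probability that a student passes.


P(A) = P(A|B1)P(B1) + P(A|B2)P(B2) + P(A|B3)P(B3)
= 4/11*4/9 + 3/7*2/9 + 2/5*1/3
= 16/99 + 2/21 + 2/15 = 1352/3465

1352/3465


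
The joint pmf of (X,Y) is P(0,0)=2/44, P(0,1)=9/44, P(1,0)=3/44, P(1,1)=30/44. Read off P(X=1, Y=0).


Read from table: P(X=1, Y=0) = 3/44

3/44


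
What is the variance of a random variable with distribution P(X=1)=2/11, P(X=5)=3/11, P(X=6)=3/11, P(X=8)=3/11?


E[X] = 59/11, E[X^2] = 377/11
Var(X) = E[X^2] - (E[X])^2 = 377/11 - (59/11)^2 = 666/121

666/121


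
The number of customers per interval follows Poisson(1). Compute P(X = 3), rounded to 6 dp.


P(X=3) = e^(-1) * 1^3 / 3!
≈ 0.3678794412 * 1 / 6
≈ 0.061313

0.061313


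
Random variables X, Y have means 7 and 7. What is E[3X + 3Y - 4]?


E[3X + 3Y - 4] = 3*E[X] + 3*E[Y] - 4
= (3)*(7) + (3)*(7) + (-4)
= 21 + 21 - 4 = 38

38


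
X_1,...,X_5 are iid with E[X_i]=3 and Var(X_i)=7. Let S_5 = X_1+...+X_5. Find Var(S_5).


By independence, Var(S_n) = n*Var(X_1) = 5*7 = 35

35


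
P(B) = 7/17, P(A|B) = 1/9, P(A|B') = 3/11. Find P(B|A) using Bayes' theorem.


P(A) = P(A|B)P(B) + P(A|B')P(B') = 1/9*7/17 + 3/11*10/17 = 347/1683
P(B|A) = P(A|B)P(B)/P(A) = (7/153)/(347/1683) = 77/347

77/347


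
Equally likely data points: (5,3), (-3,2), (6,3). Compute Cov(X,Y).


E[X]=8/3, E[Y]=8/3, E[XY]=9
Cov(X,Y) = E[XY] - E[X]E[Y] = 9 - 8/3*8/3 = 17/9

17/9


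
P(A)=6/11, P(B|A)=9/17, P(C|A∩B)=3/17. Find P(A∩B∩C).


P(A∩B∩C) = P(A) * P(B|A) * P(C|A∩B)
= 6/11 * 9/17 * 3/17
= 54/187 * 3/17 = 162/3179

162/3179


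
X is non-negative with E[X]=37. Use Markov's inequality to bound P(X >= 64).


Markov: P(X >= a) <= E[X]/a
P(X >= 64) <= 37/64

37/64


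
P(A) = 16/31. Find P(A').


P(A') = 1 - P(A) = 1 - 16/31 = 15/31

15/31


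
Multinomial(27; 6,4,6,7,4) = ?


27! = 10888869450418352160768000000
Denominator: 6!=720 * 4!=24 * 6!=720 * 7!=5040 * 4!=24
Coefficient = 10888869450418352160768000000 / 1504935936000 = 7235437196988000

7235437196988000


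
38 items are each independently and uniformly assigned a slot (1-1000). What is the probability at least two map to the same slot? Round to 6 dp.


P(all different) = prod((1000-i)/1000 for i=0..37) = 0.490683
P(at least one match) = 1 - 0.490683 = 0.509317

0.509317


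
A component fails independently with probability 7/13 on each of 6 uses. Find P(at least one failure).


P(at least one) = 1 - P(none)
P(none) = (1 - 7/13)^6 = (6/13)^6 = 46656/4826809
P(at least one) = 1 - 46656/4826809 = 4780153/4826809

4780153/4826809


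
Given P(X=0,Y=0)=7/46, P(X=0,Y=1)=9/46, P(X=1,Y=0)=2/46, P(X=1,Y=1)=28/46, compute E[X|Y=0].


P(Y=0) = 9/46
E[X|Y=0] = (0*7 + 1*2)/9 = 2/9

2/9


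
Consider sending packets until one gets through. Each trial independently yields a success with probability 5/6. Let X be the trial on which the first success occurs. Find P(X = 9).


P(X=9) = (1-p)^8 * p = (1/6)^8 * 5/6
= 1/1679616 * 5/6 = 5/10077696

5/10077696


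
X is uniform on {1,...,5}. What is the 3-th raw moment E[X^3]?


E[X^3] = (1/5) * sum(x^3 for x=1..5)
= 225/5 = 45

45


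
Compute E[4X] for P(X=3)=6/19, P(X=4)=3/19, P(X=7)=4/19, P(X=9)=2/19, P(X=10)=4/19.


E[4X] = sum(g(x)*P(x))
= 12*6/19 + 16*3/19 + 28*4/19 + 36*2/19 + 40*4/19
= 464/19

464/19


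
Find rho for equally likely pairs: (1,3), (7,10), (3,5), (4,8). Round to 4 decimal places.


Cov(X,Y) = 5.6250, Var(X) = 4.6875, Var(Y) = 7.2500
rho = Cov/(sqrt(VarX)*sqrt(VarY)) = 0.9649

0.9649


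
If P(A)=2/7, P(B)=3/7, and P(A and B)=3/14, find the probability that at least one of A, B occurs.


P(A∪B) = P(A) + P(B) - P(A∩B)
= 2/7 + 3/7 - 3/14 = 1/2

1/2


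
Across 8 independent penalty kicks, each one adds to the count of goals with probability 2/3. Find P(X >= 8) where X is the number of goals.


P(X>=8) = P(X=8)
= 256/6561
= 256/6561

256/6561


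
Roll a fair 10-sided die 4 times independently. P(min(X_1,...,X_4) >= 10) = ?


P(min >= 10) = P(all X_i >= 10) = (P(X_1 >= 10))^4
= (1/10)^4 = 1/10000

1/10000


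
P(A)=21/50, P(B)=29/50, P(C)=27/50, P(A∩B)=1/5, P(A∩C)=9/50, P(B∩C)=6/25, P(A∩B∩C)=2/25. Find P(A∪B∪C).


P(A∪B∪C) = P(A)+P(B)+P(C) - P(AB)-P(AC)-P(BC) + P(ABC)
= 21/50+29/50+27/50 - 1/5-9/50-6/25 + 2/25
= 1

1


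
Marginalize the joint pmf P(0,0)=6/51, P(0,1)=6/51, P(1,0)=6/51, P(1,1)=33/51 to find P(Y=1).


P(Y=1) = P(0,1)+P(1,1) = 6/51 + 33/51 = 39/51 = 13/17

13/17


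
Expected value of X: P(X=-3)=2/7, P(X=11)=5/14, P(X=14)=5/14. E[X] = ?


E[X] = sum(x * P(x))
= -3*2/7 + 11*5/14 + 14*5/14
= 113/14

113/14


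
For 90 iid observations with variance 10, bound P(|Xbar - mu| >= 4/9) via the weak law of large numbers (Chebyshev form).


Var(Xbar) = Var(X)/n = 10/90
Chebyshev: P(|Xbar-mu| >= 4/9) <= Var(Xbar)/(4/9)^2 = (1/9)/(16/81) = 9/16

9/16


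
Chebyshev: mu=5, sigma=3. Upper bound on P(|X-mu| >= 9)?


k = 9/3 = 3
Chebyshev: P(|X-mu| >= k*sigma) <= 1/k^2 = 1/3^2 = 1/9

1/9


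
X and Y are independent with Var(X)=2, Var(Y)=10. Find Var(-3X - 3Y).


Independence => Cov(X,Y)=0
Var(-3X - 3Y) = (-3)^2*Var(X) + (-3)^2*Var(Y)
= 9*2 + 9*10 = 108

108


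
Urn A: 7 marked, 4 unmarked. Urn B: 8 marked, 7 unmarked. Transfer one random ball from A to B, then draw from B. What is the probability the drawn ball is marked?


P(transfer marked) = 7/11; P(transfer unmarked) = 4/11
If marked transferred: Urn II has 9 marked of 16, so P(marked|marked moved) = 9/16
If unmarked transferred: Urn II has 8 marked of 16, so P(marked|unmarked moved) = 1/2
By total probability: P(marked) = 7/11*9/16 + 4/11*1/2 = 95/176

95/176


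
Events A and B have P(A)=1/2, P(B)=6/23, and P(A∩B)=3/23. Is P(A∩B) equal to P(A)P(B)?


P(A)*P(B) = 1/2*6/23 = 3/23
P(A∩B) = 3/23, which equals P(A)P(B), so independent

Yes, A and B are independent


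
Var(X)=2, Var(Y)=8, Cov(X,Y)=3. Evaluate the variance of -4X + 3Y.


Var(-4X + 3Y) = (-4)^2*Var(X) + 3^2*Var(Y) + 2*(-4)*3*Cov(X,Y)
= 16*2 + 9*8 - 24*3
= 32 + 72 - 72 = 32

32


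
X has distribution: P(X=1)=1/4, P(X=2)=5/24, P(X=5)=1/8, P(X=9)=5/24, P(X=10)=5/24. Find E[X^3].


E[X^3] = sum(g(x)*P(x))
= 1*1/4 + 8*5/24 + 125*1/8 + 729*5/24 + 1000*5/24
= 1511/4

1511/4


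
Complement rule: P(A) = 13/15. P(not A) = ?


P(A') = 1 - P(A) = 1 - 13/15 = 2/15

2/15


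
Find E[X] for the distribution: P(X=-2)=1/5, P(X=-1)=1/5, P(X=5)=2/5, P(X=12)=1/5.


E[X] = sum(x * P(x))
= -2*1/5 - 1*1/5 + 5*2/5 + 12*1/5
= 19/5

19/5


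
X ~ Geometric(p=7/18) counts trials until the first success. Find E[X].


For geometric (trials until first success), E[X] = 1/p = 1/(7/18) = 18/7

18/7


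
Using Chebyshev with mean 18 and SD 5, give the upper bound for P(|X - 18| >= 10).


k = 10/5 = 2
Chebyshev: P(|X-mu| >= k*sigma) <= 1/k^2 = 1/2^2 = 1/4

1/4


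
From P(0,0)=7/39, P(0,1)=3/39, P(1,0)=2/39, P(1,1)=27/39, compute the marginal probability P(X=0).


P(X=0) = P(0,0)+P(0,1) = 7/39 + 3/39 = 10/39

10/39


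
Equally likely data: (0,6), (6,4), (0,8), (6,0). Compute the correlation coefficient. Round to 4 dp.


Cov(X,Y) = -7.5000, Var(X) = 9.0000, Var(Y) = 8.7500
rho = Cov/(sqrt(VarX)*sqrt(VarY)) = -0.8452

-0.8452


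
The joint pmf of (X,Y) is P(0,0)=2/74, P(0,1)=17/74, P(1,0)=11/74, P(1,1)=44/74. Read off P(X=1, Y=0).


Read from table: P(X=1, Y=0) = 11/74

11/74


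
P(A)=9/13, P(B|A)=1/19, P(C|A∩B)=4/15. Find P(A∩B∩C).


P(A∩B∩C) = P(A) * P(B|A) * P(C|A∩B)
= 9/13 * 1/19 * 4/15
= 9/247 * 4/15 = 12/1235

12/1235


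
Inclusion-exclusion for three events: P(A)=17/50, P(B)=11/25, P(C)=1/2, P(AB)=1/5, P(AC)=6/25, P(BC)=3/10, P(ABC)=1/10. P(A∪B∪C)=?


P(A∪B∪C) = P(A)+P(B)+P(C) - P(AB)-P(AC)-P(BC) + P(ABC)
= 17/50+11/25+1/2 - 1/5-6/25-3/10 + 1/10
= 16/25

16/25


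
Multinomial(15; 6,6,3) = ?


15! = 1307674368000
Denominator: 6!=720 * 6!=720 * 3!=6
Coefficient = 1307674368000 / 3110400 = 420420

420420


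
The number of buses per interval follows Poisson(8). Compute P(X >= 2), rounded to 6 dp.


P(X>=2) = 1 - P(X<=1) = 1 - (e^(-8)*8^0/0! + e^(-8)*8^1/1!)
≈ 1 - (0.0003354626 + 0.0026837010)
= 1 - 0.0030191636 = 0.9969808364
≈ 0.996981

0.996981


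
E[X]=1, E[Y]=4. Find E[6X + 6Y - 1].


E[6X + 6Y - 1] = 6*E[X] + 6*E[Y] - 1
= (6)*(1) + (6)*(4) + (-1)
= 6 + 24 - 1 = 29

29


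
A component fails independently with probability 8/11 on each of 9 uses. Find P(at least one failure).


P(at least one) = 1 - P(none)
P(none) = (1 - 8/11)^9 = (3/11)^9 = 19683/2357947691
P(at least one) = 1 - 19683/2357947691 = 2357928008/2357947691

2357928008/2357947691


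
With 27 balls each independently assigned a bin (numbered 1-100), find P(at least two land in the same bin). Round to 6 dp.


P(all different) = prod((100-i)/100 for i=0..26) = 0.020878
P(at least one match) = 1 - 0.020878 = 0.979122

0.979122


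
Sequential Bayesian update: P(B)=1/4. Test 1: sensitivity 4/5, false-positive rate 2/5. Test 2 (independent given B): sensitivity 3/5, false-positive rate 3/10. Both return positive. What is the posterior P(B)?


After test 1: P(+) = 4/5*1/4 + 2/5*3/4 = 1/2
P(B|+) = (1/5)/(1/2) = 2/5
After test 2 (use post1 as new prior): P(+) = 3/5*2/5 + 3/10*3/5 = 21/50
P(B|+,+) = (6/25)/(21/50) = 4/7

4/7


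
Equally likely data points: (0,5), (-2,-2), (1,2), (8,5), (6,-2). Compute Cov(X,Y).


E[X]=13/5, E[Y]=8/5, E[XY]=34/5
Cov(X,Y) = E[XY] - E[X]E[Y] = 34/5 - 13/5*8/5 = 66/25

66/25


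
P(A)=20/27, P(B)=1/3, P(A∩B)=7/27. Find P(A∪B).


P(A∪B) = P(A) + P(B) - P(A∩B)
= 20/27 + 1/3 - 7/27 = 22/27

22/27


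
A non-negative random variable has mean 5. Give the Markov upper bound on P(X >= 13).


Markov: P(X >= a) <= E[X]/a
P(X >= 13) <= 5/13

5/13


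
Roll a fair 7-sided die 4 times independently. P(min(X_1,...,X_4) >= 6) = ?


P(min >= 6) = P(all X_i >= 6) = (P(X_1 >= 6))^4
= (2/7)^4 = 16/2401

16/2401
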